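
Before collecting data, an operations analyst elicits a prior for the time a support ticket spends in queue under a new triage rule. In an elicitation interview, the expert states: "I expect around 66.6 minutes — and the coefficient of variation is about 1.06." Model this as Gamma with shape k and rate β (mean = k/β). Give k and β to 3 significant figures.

For Gamma(k, rate β): mean = k/β, variance = k/β², so CV = 1/√k.
CV = 1.06, hence k = 1/CV² = 0.89.
Then β = k/mean = 0.89/66.6 = 0.0134.

k ≈ 0.89, β ≈ 0.0134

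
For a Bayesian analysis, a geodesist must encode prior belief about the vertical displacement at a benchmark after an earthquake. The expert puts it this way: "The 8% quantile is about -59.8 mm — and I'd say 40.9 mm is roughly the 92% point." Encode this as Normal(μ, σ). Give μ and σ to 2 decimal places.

For Normal(μ,σ), the p-quantile is μ + z_p·σ. Here z_{0.08} = -1.405, z_{0.92} = 1.405.
So -59.8 = μ − 1.405σ and 40.9 = μ + 1.405σ.
Subtracting: σ = (40.9 − -59.8)/(1.405 − (-1.405)) = 35.83.
Then μ = -59.8 − (-1.405)·35.83 = -9.45.

μ = -9.45, σ = 35.83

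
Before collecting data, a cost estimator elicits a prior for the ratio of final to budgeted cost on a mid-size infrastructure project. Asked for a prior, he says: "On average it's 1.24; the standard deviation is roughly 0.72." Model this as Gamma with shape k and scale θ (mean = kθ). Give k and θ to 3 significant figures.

k ≈ 2.97, θ ≈ 0.418

For Gamma(k, scale θ): mean = kθ, variance = kθ², so CV = 1/√k.
CV = SD/mean = 0.72/1.24 = 0.5806, hence k = 1/CV² = 2.97.
Then θ = mean/k = 1.24/2.97 = 0.418.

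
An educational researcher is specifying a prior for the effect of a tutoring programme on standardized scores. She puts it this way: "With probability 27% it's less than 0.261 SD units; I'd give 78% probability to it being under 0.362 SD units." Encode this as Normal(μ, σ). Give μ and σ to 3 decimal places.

μ = 0.306, σ = 0.073

For Normal(μ,σ), the p-quantile is μ + z_p·σ. Here z_{0.27} = -0.6128, z_{0.78} = 0.7722.
So 0.261 = μ − 0.6128σ and 0.362 = μ + 0.7722σ.
Subtracting: σ = (0.362 − 0.261)/(0.7722 − (-0.6128)) = 0.073.
Then μ = 0.261 − (-0.6128)·0.073 = 0.306.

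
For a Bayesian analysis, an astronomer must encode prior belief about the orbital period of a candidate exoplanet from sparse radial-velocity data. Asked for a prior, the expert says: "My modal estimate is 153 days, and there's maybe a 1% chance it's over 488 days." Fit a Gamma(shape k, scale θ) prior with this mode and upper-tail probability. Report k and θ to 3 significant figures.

Gamma(k,θ) with k>1 has mode (k−1)θ, so θ = 153/(k−1).
Need P(X < 488) = 0.99 with θ tied to k this way. Start at k = 2, θ = 153: P(X<488) ≈ 0.827.
Too low — raise k to concentrate. Iterating converges to k ≈ 4.3.
Then θ = 153/(4.3−1) ≈ 46.4.

k ≈ 4.3, θ ≈ 46.4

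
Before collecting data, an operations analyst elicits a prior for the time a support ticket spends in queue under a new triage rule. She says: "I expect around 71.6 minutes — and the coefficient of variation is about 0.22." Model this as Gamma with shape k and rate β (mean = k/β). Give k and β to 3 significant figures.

For Gamma(k, rate β): mean = k/β, variance = k/β², so CV = 1/√k.
CV = 0.22, hence k = 1/CV² = 20.7.
Then β = k/mean = 20.7/71.6 = 0.289.

k ≈ 20.7, β ≈ 0.289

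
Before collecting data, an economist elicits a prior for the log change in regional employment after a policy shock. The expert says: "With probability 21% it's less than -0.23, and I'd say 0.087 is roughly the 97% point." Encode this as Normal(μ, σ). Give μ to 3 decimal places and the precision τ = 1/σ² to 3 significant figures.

The p-quantile of Normal(μ,σ) is μ + z_p·σ, with z_{0.21} = -0.8064 and z_{0.97} = 1.881.
Eliminate σ: μ = (z₂·x₁ − z₁·x₂)/(z₂ − z₁) = (1.881·-0.23 − (-0.8064)·0.087)/2.687 = -0.135.
Then σ = (x₂ − x₁)/(z₂ − z₁) = (0.087 − -0.23)/2.687 = 0.118.
Precision τ = 1/σ² = 1/0.118² = 71.9.

μ = -0.135, τ = 71.9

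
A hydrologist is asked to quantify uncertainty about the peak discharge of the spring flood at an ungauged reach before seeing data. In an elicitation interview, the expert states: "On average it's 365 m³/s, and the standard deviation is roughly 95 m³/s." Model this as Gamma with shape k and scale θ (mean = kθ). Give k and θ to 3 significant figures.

For Gamma(k, scale θ): mean = kθ, variance = kθ², so CV = 1/√k.
CV = SD/mean = 95/365 = 0.2603, hence k = 1/CV² = 14.8.
Then θ = mean/k = 365/14.8 = 24.7.

k ≈ 14.8, θ ≈ 24.7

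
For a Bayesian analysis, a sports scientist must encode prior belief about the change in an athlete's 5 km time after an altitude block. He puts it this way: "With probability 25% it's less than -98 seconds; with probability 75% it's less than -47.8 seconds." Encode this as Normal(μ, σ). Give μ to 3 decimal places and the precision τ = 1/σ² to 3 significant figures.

μ = -72.900, τ = 0.000722

The p-quantile of Normal(μ,σ) is μ + z_p·σ, with z_{0.25} = -0.6745 and z_{0.75} = 0.6745.
Eliminate σ: μ = (z₂·x₁ − z₁·x₂)/(z₂ − z₁) = (0.6745·-98 − (-0.6745)·-47.8)/1.349 = -72.900.
Then σ = (x₂ − x₁)/(z₂ − z₁) = (-47.8 − -98)/1.349 = 37.213.
Precision τ = 1/σ² = 1/37.21² = 0.000722.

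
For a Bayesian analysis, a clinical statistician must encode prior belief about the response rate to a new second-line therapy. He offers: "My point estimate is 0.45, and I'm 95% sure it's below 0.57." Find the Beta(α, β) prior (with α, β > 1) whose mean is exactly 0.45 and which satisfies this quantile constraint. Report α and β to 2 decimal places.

α ≈ 20.97, β ≈ 25.63

With mean 0.45 fixed, write α = 0.45s, β = 0.55s where s = α+β.
Need P(θ < 0.57) = 0.95 under Beta(0.45s, 0.55s). Normal approximation: (q−m)/√(m(1−m)/s) ≈ z_{0.95} = 1.64, so s ≈ 0.45·0.55·(1.64)²/(0.57−0.45)² = 46.5.
At s = 46.5: P(θ<0.57) ≈ 0.950. Adjusting to match 0.95 gives s ≈ 46.59.
So α = 0.45·46.59 ≈ 20.97, β = 0.55·46.59 ≈ 25.63.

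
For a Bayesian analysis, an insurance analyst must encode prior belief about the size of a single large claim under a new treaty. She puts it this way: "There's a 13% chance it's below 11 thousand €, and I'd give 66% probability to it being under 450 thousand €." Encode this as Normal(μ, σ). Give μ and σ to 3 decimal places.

For Normal(μ,σ), the p-quantile is μ + z_p·σ. Here z_{0.13} = -1.126, z_{0.66} = 0.4125.
So 11 = μ − 1.126σ and 450 = μ + 0.4125σ.
Subtracting: σ = (450 − 11)/(0.4125 − (-1.126)) = 285.277.
Then μ = 11 − (-1.126)·285.277 = 332.334.

μ = 332.334, σ = 285.277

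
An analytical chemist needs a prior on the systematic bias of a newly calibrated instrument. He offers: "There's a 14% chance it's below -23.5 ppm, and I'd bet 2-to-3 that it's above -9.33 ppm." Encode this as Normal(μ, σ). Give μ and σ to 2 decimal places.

μ = -12.02, σ = 10.62

For Normal(μ,σ), the p-quantile is μ + z_p·σ. Here z_{0.14} = -1.08, z_{0.6} = 0.2533.
So -23.5 = μ − 1.08σ and -9.33 = μ + 0.2533σ.
Subtracting: σ = (-9.33 − -23.5)/(0.2533 − (-1.08)) = 10.62.
Then μ = -23.5 − (-1.08)·10.62 = -12.02.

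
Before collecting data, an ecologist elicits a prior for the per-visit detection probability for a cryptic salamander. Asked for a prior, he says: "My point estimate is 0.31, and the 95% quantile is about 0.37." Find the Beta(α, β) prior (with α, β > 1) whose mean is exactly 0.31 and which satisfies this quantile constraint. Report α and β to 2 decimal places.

α ≈ 51.75, β ≈ 115.18

With mean 0.31 fixed, write α = 0.31s, β = 0.69s where s = α+β.
Need P(θ < 0.37) = 0.95 under Beta(0.31s, 0.69s). Normal approximation: (q−m)/√(m(1−m)/s) ≈ z_{0.95} = 1.64, so s ≈ 0.31·0.69·(1.64)²/(0.37−0.31)² = 160.8.
At s = 160.8: P(θ<0.37) ≈ 0.947. Adjusting to match 0.95 gives s ≈ 166.92.
So α = 0.31·166.92 ≈ 51.75, β = 0.69·166.92 ≈ 115.18.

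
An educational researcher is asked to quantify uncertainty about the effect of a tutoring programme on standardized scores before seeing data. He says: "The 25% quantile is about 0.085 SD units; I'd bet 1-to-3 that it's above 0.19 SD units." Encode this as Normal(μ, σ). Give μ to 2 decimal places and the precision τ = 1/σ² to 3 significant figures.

The p-quantile of Normal(μ,σ) is μ + z_p·σ, with z_{0.25} = -0.6745 and z_{0.75} = 0.6745.
Eliminate σ: μ = (z₂·x₁ − z₁·x₂)/(z₂ − z₁) = (0.6745·0.085 − (-0.6745)·0.19)/1.349 = 0.14.
Then σ = (x₂ − x₁)/(z₂ − z₁) = (0.19 − 0.085)/1.349 = 0.08.
Precision τ = 1/σ² = 1/0.07784² = 165.

μ = 0.14, τ = 165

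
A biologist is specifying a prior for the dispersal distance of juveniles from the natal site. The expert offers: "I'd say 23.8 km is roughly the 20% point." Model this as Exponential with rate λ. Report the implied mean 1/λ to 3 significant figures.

mean ≈ 107 km

P(T < 23.8) = 1 − e^(−λ·23.8) = 0.2, so λ = −ln(1−0.2)/23.8 = −ln(0.8)/23.8 = 0.00938.
Mean = 1/λ = 107 km.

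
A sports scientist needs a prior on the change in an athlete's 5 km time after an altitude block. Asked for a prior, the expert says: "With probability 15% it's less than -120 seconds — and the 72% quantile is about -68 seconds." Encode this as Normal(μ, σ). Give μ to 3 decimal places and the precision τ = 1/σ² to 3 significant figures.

The p-quantile of Normal(μ,σ) is μ + z_p·σ, with z_{0.15} = -1.036 and z_{0.72} = 0.5828.
Eliminate σ: μ = (z₂·x₁ − z₁·x₂)/(z₂ − z₁) = (0.5828·-120 − (-1.036)·-68)/1.619 = -86.717.
Then σ = (x₂ − x₁)/(z₂ − z₁) = (-68 − -120)/1.619 = 32.113.
Precision τ = 1/σ² = 1/32.11² = 0.00097.

μ = -86.717, τ = 0.00097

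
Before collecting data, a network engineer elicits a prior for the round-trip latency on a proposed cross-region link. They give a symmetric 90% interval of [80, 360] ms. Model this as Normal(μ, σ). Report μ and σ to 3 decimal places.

μ = 220.000, σ = 85.114

A symmetric 90% interval runs μ ± z·σ with z = 1.645.
Half-width = 140, so σ = 140/1.645 = 85.114.
μ is the interval midpoint, 220.000.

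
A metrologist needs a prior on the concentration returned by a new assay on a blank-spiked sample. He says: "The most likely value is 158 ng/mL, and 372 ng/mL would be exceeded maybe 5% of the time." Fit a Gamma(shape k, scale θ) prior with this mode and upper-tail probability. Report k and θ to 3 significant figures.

k ≈ 4.73, θ ≈ 42.4

Gamma(k,θ) with k>1 has mode (k−1)θ, so θ = 158/(k−1).
Need P(X < 372) = 0.95 with θ tied to k this way. Start at k = 2, θ = 158: P(X<372) ≈ 0.682.
Too low — raise k to concentrate. Iterating converges to k ≈ 4.73.
Then θ = 158/(4.73−1) ≈ 42.4.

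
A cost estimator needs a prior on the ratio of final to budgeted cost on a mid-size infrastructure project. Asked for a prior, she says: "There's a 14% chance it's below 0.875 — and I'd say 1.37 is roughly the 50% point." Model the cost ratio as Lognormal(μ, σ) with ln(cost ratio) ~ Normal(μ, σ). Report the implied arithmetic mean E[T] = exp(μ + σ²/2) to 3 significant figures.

E[T] ≈ 1.49

If T ~ Lognormal(μ,σ) then ln T ~ Normal(μ,σ), so the p-quantile of ln T is μ + z_p·σ.
ln(0.875) = -0.1335 and ln(1.37) = 0.3148; z_{0.14} = -1.08, z_{0.5} = 0.
σ = (0.3148 − -0.1335)/(0 − (-1.08)) = 0.415.
μ = -0.1335 − (-1.08)·0.415 = 0.315.
E[T] = exp(μ + σ²/2) = exp(0.315 + 0.0861) = 1.49.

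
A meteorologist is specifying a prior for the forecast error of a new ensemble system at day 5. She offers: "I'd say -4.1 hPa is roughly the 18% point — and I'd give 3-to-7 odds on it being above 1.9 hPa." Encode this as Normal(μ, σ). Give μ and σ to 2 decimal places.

For Normal(μ,σ), the p-quantile is μ + z_p·σ. Here z_{0.18} = -0.9154, z_{0.7} = 0.5244.
So -4.1 = μ − 0.9154σ and 1.9 = μ + 0.5244σ.
Subtracting: σ = (1.9 − -4.1)/(0.5244 − (-0.9154)) = 4.17.
Then μ = -4.1 − (-0.9154)·4.17 = -0.29.

μ = -0.29, σ = 4.17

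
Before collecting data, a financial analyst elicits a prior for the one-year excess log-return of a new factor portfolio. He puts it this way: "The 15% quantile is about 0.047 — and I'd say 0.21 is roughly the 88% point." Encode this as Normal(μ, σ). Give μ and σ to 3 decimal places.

For Normal(μ,σ), the p-quantile is μ + z_p·σ. Here z_{0.15} = -1.036, z_{0.88} = 1.175.
So 0.047 = μ − 1.036σ and 0.21 = μ + 1.175σ.
Subtracting: σ = (0.21 − 0.047)/(1.175 − (-1.036)) = 0.074.
Then μ = 0.047 − (-1.036)·0.074 = 0.123.

μ = 0.123, σ = 0.074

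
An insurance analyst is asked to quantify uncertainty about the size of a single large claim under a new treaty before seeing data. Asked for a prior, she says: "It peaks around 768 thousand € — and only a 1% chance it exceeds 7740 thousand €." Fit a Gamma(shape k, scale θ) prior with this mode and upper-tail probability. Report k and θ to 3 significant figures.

Gamma(k,θ) with k>1 has mode (k−1)θ, so θ = 768/(k−1).
Need P(X < 7740) = 0.99 with θ tied to k this way. Start at k = 2, θ = 768: P(X<7740) ≈ 1.000.
Too high — lower k to spread out. Iterating converges to k ≈ 1.58.
Then θ = 768/(1.58−1) ≈ 1330.

k ≈ 1.58, θ ≈ 1330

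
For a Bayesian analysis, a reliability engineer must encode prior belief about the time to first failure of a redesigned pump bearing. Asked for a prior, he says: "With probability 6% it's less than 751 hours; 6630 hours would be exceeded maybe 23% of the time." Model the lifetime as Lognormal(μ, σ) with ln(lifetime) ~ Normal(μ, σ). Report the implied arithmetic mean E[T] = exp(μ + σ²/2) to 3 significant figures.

If T ~ Lognormal(μ,σ) then ln T ~ Normal(μ,σ), so the p-quantile of ln T is μ + z_p·σ.
ln(751) = 6.621 and ln(6630) = 8.799; z_{0.06} = -1.555, z_{0.77} = 0.7388.
σ = (8.799 − 6.621)/(0.7388 − (-1.555)) = 0.950.
μ = 6.621 − (-1.555)·0.950 = 8.098.
E[T] = exp(μ + σ²/2) = exp(8.098 + 0.4508) = 5160 hours.

E[T] ≈ 5160 hours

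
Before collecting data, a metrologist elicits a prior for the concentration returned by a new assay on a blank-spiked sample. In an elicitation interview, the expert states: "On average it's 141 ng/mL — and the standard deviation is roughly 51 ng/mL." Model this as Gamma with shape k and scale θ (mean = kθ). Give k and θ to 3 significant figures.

k ≈ 7.64, θ ≈ 18.4

For Gamma(k, scale θ): mean = kθ, variance = kθ², so CV = 1/√k.
CV = SD/mean = 51/141 = 0.3617, hence k = 1/CV² = 7.64.
Then θ = mean/k = 141/7.64 = 18.4.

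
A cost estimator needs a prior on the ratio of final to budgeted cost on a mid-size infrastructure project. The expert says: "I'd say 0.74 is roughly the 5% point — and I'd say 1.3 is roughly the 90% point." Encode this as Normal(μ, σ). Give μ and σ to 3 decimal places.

The p-quantile of Normal(μ,σ) is μ + z_p·σ, with z_{0.05} = -1.645 and z_{0.9} = 1.282.
Eliminate σ: μ = (z₂·x₁ − z₁·x₂)/(z₂ − z₁) = (1.282·0.74 − (-1.645)·1.3)/2.926 = 1.055.
Then σ = (x₂ − x₁)/(z₂ − z₁) = (1.3 − 0.74)/2.926 = 0.191.

μ = 1.055, σ = 0.191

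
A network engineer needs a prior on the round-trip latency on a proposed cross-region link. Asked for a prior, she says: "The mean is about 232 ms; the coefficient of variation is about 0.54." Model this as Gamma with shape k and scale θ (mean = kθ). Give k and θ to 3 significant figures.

k ≈ 3.43, θ ≈ 67.7

For Gamma(k, scale θ): mean = kθ, variance = kθ², so CV = 1/√k.
CV = 0.54, hence k = 1/CV² = 3.43.
Then θ = mean/k = 232/3.43 = 67.7.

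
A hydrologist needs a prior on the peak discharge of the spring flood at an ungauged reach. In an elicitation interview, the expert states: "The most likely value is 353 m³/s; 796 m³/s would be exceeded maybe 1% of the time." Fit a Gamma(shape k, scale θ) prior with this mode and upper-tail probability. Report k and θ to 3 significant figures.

k ≈ 8.26, θ ≈ 48.7

Gamma(k,θ) with k>1 has mode (k−1)θ, so θ = 353/(k−1).
Need P(X < 796) = 0.99 with θ tied to k this way. Start at k = 2, θ = 353: P(X<796) ≈ 0.659.
Too low — raise k to concentrate. Iterating converges to k ≈ 8.26.
Then θ = 353/(8.26−1) ≈ 48.7.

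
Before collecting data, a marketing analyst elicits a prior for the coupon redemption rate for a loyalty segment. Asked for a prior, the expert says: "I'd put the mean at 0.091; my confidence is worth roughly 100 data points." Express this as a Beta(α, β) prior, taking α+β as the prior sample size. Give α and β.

Under the effective-sample-size interpretation, Beta(α, β) has prior mean α/(α+β) and prior sample size α+β.
So α+β = 100 and α/(α+β) = 0.091, giving α = 0.091·100 = 9.1 and β = 100 − 9.1 = 90.9.

α = 9.1, β = 90.9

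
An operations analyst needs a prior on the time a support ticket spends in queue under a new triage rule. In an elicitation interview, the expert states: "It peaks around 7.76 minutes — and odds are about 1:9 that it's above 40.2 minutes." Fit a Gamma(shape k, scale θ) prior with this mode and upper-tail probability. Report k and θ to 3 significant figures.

Gamma(k,θ) with k>1 has mode (k−1)θ, so θ = 7.76/(k−1).
Need P(X < 40.2) = 0.9 with θ tied to k this way. Start at k = 2, θ = 7.76: P(X<40.2) ≈ 0.965.
Too high — lower k to spread out. Iterating converges to k ≈ 1.65.
Then θ = 7.76/(1.65−1) ≈ 12.

k ≈ 1.65, θ ≈ 12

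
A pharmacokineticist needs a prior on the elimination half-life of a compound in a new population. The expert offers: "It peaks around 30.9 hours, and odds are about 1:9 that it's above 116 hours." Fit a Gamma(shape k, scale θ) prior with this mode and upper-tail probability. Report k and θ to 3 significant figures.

Gamma(k,θ) with k>1 has mode (k−1)θ, so θ = 30.9/(k−1).
Need P(X < 116) = 0.9 with θ tied to k this way. Start at k = 2, θ = 30.9: P(X<116) ≈ 0.889.
Too low — raise k to concentrate. Iterating converges to k ≈ 2.06.
Then θ = 30.9/(2.06−1) ≈ 29.2.

k ≈ 2.06, θ ≈ 29.2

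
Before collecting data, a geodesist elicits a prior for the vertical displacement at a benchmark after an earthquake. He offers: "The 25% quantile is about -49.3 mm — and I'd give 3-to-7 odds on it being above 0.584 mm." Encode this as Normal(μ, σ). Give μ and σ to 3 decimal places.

For Normal(μ,σ), the p-quantile is μ + z_p·σ. Here z_{0.25} = -0.6745, z_{0.7} = 0.5244.
So -49.3 = μ − 0.6745σ and 0.584 = μ + 0.5244σ.
Subtracting: σ = (0.584 − -49.3)/(0.5244 − (-0.6745)) = 41.608.
Then μ = -49.3 − (-0.6745)·41.608 = -21.236.

μ = -21.236, σ = 41.608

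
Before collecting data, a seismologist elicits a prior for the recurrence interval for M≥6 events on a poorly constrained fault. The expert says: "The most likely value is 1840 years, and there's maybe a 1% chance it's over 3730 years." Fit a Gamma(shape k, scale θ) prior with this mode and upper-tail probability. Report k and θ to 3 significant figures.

Gamma(k,θ) with k>1 has mode (k−1)θ, so θ = 1840/(k−1).
Need P(X < 3730) = 0.99 with θ tied to k this way. Start at k = 2, θ = 1840: P(X<3730) ≈ 0.601.
Too low — raise k to concentrate. Iterating converges to k ≈ 10.8.
Then θ = 1840/(10.8−1) ≈ 188.

k ≈ 10.8, θ ≈ 188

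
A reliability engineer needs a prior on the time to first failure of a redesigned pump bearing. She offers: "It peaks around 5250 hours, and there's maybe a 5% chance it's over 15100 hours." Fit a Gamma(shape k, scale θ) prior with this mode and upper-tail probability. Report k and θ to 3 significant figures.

k ≈ 3.39, θ ≈ 2200

Gamma(k,θ) with k>1 has mode (k−1)θ, so θ = 5250/(k−1).
Need P(X < 15100) = 0.95 with θ tied to k this way. Start at k = 2, θ = 5250: P(X<15100) ≈ 0.782.
Too low — raise k to concentrate. Iterating converges to k ≈ 3.39.
Then θ = 5250/(3.39−1) ≈ 2200.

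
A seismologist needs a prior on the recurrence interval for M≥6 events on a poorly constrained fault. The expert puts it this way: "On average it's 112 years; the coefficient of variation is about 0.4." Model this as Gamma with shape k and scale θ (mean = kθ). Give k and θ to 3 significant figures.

For Gamma(k, scale θ): mean = kθ, variance = kθ², so CV = 1/√k.
CV = 0.4, hence k = 1/CV² = 6.25.
Then θ = mean/k = 112/6.25 = 17.9.

k ≈ 6.25, θ ≈ 17.9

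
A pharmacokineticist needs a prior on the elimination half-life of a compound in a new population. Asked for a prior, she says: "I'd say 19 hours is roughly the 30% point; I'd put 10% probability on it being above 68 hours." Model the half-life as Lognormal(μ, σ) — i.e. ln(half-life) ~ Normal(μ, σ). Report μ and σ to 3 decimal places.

If T ~ Lognormal(μ,σ) then ln T ~ Normal(μ,σ), so the p-quantile of ln T is μ + z_p·σ.
ln(19) = 2.944 and ln(68) = 4.22; z_{0.3} = -0.5244, z_{0.9} = 1.282.
σ = (4.22 − 2.944)/(1.282 − (-0.5244)) = 0.706.
μ = 2.944 − (-0.5244)·0.706 = 3.315.

μ ≈ 3.315, σ ≈ 0.706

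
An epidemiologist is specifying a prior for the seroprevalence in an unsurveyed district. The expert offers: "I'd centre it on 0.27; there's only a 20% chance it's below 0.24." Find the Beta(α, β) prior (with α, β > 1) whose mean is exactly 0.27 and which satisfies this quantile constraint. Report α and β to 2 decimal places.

With mean 0.27 fixed, write α = 0.27s, β = 0.73s where s = α+β.
Need P(θ < 0.24) = 0.2 under Beta(0.27s, 0.73s). Normal approximation: (q−m)/√(m(1−m)/s) ≈ z_{0.2} = -0.842, so s ≈ 0.27·0.73·(-0.842)²/(0.24−0.27)² = 155.1.
At s = 155.1: P(θ<0.24) ≈ 0.202. Adjusting to match 0.2 gives s ≈ 157.84.
So α = 0.27·157.84 ≈ 42.62, β = 0.73·157.84 ≈ 115.22.

α ≈ 42.62, β ≈ 115.22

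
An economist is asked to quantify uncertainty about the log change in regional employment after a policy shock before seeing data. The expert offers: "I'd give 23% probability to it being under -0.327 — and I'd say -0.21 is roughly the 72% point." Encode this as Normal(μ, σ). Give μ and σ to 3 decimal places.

For Normal(μ,σ), the p-quantile is μ + z_p·σ. Here z_{0.23} = -0.7388, z_{0.72} = 0.5828.
So -0.327 = μ − 0.7388σ and -0.21 = μ + 0.5828σ.
Subtracting: σ = (-0.21 − -0.327)/(0.5828 − (-0.7388)) = 0.089.
Then μ = -0.327 − (-0.7388)·0.089 = -0.262.

μ = -0.262, σ = 0.089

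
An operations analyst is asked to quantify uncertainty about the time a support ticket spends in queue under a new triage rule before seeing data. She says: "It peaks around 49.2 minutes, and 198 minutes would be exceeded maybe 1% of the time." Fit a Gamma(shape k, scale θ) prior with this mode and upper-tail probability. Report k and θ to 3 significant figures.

k ≈ 3.15, θ ≈ 22.9

Gamma(k,θ) with k>1 has mode (k−1)θ, so θ = 49.2/(k−1).
Need P(X < 198) = 0.99 with θ tied to k this way. Start at k = 2, θ = 49.2: P(X<198) ≈ 0.910.
Too low — raise k to concentrate. Iterating converges to k ≈ 3.15.
Then θ = 49.2/(3.15−1) ≈ 22.9.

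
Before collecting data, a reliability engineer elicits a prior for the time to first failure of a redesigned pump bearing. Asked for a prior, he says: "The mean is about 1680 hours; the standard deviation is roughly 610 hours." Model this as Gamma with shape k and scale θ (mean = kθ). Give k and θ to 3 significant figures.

For Gamma(k, scale θ): mean = kθ, variance = kθ², so CV = 1/√k.
CV = SD/mean = 610/1680 = 0.3631, hence k = 1/CV² = 7.59.
Then θ = mean/k = 1680/7.59 = 221.

k ≈ 7.59, θ ≈ 221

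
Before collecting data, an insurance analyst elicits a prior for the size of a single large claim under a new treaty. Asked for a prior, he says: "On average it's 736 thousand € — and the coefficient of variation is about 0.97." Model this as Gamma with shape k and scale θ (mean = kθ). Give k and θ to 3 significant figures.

For Gamma(k, scale θ): mean = kθ, variance = kθ², so CV = 1/√k.
CV = 0.97, hence k = 1/CV² = 1.06.
Then θ = mean/k = 736/1.06 = 693.

k ≈ 1.06, θ ≈ 693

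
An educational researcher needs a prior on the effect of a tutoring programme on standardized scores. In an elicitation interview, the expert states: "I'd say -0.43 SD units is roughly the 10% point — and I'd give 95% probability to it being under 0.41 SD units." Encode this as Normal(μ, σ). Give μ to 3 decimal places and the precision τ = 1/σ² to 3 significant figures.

For Normal(μ,σ), the p-quantile is μ + z_p·σ. Here z_{0.1} = -1.282, z_{0.95} = 1.645.
So -0.43 = μ − 1.282σ and 0.41 = μ + 1.645σ.
Subtracting: σ = (0.41 − -0.43)/(1.645 − (-1.282)) = 0.287.
Then μ = -0.43 − (-1.282)·0.287 = -0.062.
Precision τ = 1/σ² = 1/0.287² = 12.1.

μ = -0.062, τ = 12.1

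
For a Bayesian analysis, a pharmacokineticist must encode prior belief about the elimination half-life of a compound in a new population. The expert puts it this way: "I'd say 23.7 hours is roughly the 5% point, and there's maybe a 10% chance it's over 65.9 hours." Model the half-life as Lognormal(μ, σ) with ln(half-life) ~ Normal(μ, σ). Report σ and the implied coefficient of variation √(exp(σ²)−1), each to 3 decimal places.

σ ≈ 0.349, CV ≈ 0.360

If T ~ Lognormal(μ,σ) then ln T ~ Normal(μ,σ), so the p-quantile of ln T is μ + z_p·σ.
ln(23.7) = 3.165 and ln(65.9) = 4.188; z_{0.05} = -1.645, z_{0.9} = 1.282.
σ = (4.188 − 3.165)/(1.282 − (-1.645)) = 0.349.
μ = 3.165 − (-1.645)·0.349 = 3.740.
CV = √(exp(σ²)−1) = √(exp(0.1221)−1) = 0.360.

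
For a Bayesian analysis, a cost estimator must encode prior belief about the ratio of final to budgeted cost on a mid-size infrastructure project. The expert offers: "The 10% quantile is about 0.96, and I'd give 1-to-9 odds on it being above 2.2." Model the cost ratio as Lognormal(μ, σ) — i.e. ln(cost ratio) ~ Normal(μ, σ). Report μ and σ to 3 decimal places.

μ ≈ 0.374, σ ≈ 0.324

If T ~ Lognormal(μ,σ) then ln T ~ Normal(μ,σ), so the p-quantile of ln T is μ + z_p·σ.
ln(0.96) = -0.04082 and ln(2.2) = 0.7885; z_{0.1} = -1.282, z_{0.9} = 1.282.
σ = (0.7885 − -0.04082)/(1.282 − (-1.282)) = 0.324.
μ = -0.04082 − (-1.282)·0.324 = 0.374.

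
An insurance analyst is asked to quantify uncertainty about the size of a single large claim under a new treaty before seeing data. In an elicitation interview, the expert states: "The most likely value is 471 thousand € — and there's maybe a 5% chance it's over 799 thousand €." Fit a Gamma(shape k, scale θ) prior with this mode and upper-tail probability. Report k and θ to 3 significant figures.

k ≈ 11, θ ≈ 47.1

Gamma(k,θ) with k>1 has mode (k−1)θ, so θ = 471/(k−1).
Need P(X < 799) = 0.95 with θ tied to k this way. Start at k = 2, θ = 471: P(X<799) ≈ 0.506.
Too low — raise k to concentrate. Iterating converges to k ≈ 11.
Then θ = 471/(11−1) ≈ 47.1.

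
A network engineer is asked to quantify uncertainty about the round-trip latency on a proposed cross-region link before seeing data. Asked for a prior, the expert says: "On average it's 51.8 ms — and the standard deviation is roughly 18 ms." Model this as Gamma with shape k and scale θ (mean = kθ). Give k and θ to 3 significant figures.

For Gamma(k, scale θ): mean = kθ, variance = kθ², so CV = 1/√k.
CV = SD/mean = 18/51.8 = 0.3475, hence k = 1/CV² = 8.28.
Then θ = mean/k = 51.8/8.28 = 6.25.

k ≈ 8.28, θ ≈ 6.25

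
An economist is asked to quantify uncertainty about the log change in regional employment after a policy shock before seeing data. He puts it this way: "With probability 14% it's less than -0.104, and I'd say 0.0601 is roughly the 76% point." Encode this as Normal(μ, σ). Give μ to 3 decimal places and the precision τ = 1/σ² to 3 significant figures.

μ = -0.005, τ = 119

For Normal(μ,σ), the p-quantile is μ + z_p·σ. Here z_{0.14} = -1.08, z_{0.76} = 0.7063.
So -0.104 = μ − 1.08σ and 0.0601 = μ + 0.7063σ.
Subtracting: σ = (0.0601 − -0.104)/(0.7063 − (-1.08)) = 0.092.
Then μ = -0.104 − (-1.08)·0.092 = -0.005.
Precision τ = 1/σ² = 1/0.09185² = 119.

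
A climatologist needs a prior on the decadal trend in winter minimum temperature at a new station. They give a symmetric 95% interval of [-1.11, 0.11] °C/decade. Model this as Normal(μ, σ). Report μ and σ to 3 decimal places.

μ = -0.500, σ = 0.311

A symmetric 95% interval runs μ ± z·σ with z = 1.96.
Half-width = 0.61, so σ = 0.61/1.96 = 0.311.
μ is the interval midpoint, -0.500.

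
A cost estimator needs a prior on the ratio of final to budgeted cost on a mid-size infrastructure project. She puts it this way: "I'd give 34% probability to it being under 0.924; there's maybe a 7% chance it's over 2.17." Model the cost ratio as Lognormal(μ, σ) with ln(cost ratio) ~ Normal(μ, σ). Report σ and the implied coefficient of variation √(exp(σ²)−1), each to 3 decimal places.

σ ≈ 0.452, CV ≈ 0.476

If T ~ Lognormal(μ,σ) then ln T ~ Normal(μ,σ), so the p-quantile of ln T is μ + z_p·σ.
ln(0.924) = -0.07904 and ln(2.17) = 0.7747; z_{0.34} = -0.4125, z_{0.93} = 1.476.
σ = (0.7747 − -0.07904)/(1.476 − (-0.4125)) = 0.452.
μ = -0.07904 − (-0.4125)·0.452 = 0.107.
CV = √(exp(σ²)−1) = √(exp(0.2044)−1) = 0.476.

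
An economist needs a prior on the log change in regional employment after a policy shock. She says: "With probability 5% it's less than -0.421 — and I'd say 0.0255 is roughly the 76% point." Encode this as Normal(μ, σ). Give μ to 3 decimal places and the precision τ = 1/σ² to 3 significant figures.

For Normal(μ,σ), the p-quantile is μ + z_p·σ. Here z_{0.05} = -1.645, z_{0.76} = 0.7063.
So -0.421 = μ − 1.645σ and 0.0255 = μ + 0.7063σ.
Subtracting: σ = (0.0255 − -0.421)/(0.7063 − (-1.645)) = 0.190.
Then μ = -0.421 − (-1.645)·0.190 = -0.109.
Precision τ = 1/σ² = 1/0.1899² = 27.7.

μ = -0.109, τ = 27.7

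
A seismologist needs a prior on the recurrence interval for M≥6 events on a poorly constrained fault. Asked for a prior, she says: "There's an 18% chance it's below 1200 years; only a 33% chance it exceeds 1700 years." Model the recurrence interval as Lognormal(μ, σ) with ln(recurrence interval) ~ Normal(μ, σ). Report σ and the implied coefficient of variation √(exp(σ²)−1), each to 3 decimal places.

If T ~ Lognormal(μ,σ) then ln T ~ Normal(μ,σ), so the p-quantile of ln T is μ + z_p·σ.
ln(1200) = 7.09 and ln(1700) = 7.438; z_{0.18} = -0.9154, z_{0.67} = 0.4399.
σ = (7.438 − 7.09)/(0.4399 − (-0.9154)) = 0.257.
μ = 7.09 − (-0.9154)·0.257 = 7.325.
CV = √(exp(σ²)−1) = √(exp(0.0660)−1) = 0.261.

σ ≈ 0.257, CV ≈ 0.261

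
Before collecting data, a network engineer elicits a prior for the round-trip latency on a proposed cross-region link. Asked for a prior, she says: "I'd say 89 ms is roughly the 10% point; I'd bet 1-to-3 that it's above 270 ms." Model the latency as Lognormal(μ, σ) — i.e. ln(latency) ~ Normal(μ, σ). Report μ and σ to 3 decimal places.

μ ≈ 5.216, σ ≈ 0.567

If T ~ Lognormal(μ,σ) then ln T ~ Normal(μ,σ), so the p-quantile of ln T is μ + z_p·σ.
ln(89) = 4.489 and ln(270) = 5.598; z_{0.1} = -1.282, z_{0.75} = 0.6745.
σ = (5.598 − 4.489)/(0.6745 − (-1.282)) = 0.567.
μ = 4.489 − (-1.282)·0.567 = 5.216.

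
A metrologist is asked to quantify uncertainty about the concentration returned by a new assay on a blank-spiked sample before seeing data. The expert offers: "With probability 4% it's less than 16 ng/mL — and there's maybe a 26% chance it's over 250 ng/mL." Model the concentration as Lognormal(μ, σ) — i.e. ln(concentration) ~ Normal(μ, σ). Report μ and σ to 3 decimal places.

μ ≈ 4.783, σ ≈ 1.148

If T ~ Lognormal(μ,σ) then ln T ~ Normal(μ,σ), so the p-quantile of ln T is μ + z_p·σ.
ln(16) = 2.773 and ln(250) = 5.521; z_{0.04} = -1.751, z_{0.74} = 0.6433.
σ = (5.521 − 2.773)/(0.6433 − (-1.751)) = 1.148.
μ = 2.773 − (-1.751)·1.148 = 4.783.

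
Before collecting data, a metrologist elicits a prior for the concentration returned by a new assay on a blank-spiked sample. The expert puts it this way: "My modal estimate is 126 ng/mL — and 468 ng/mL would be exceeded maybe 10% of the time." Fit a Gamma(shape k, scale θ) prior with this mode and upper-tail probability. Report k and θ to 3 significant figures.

Gamma(k,θ) with k>1 has mode (k−1)θ, so θ = 126/(k−1).
Need P(X < 468) = 0.9 with θ tied to k this way. Start at k = 2, θ = 126: P(X<468) ≈ 0.885.
Too low — raise k to concentrate. Iterating converges to k ≈ 2.08.
Then θ = 126/(2.08−1) ≈ 117.

k ≈ 2.08, θ ≈ 117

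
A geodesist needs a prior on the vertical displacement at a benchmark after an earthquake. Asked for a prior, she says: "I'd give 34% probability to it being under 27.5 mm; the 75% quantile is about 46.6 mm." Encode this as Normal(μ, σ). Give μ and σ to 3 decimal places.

For Normal(μ,σ), the p-quantile is μ + z_p·σ. Here z_{0.34} = -0.4125, z_{0.75} = 0.6745.
So 27.5 = μ − 0.4125σ and 46.6 = μ + 0.6745σ.
Subtracting: σ = (46.6 − 27.5)/(0.6745 − (-0.4125)) = 17.572.
Then μ = 27.5 − (-0.4125)·17.572 = 34.748.

μ = 34.748, σ = 17.572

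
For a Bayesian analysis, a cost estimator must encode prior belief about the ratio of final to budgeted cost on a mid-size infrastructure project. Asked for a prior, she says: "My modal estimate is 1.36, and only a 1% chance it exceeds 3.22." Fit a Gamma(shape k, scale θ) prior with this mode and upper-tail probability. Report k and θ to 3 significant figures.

Gamma(k,θ) with k>1 has mode (k−1)θ, so θ = 1.36/(k−1).
Need P(X < 3.22) = 0.99 with θ tied to k this way. Start at k = 2, θ = 1.36: P(X<3.22) ≈ 0.684.
Too low — raise k to concentrate. Iterating converges to k ≈ 7.39.
Then θ = 1.36/(7.39−1) ≈ 0.213.

k ≈ 7.39, θ ≈ 0.213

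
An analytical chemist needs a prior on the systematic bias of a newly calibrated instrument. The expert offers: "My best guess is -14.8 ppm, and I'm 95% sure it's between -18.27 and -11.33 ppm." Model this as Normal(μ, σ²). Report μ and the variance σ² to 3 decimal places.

μ = -14.800, σ² = 3.134

A symmetric 95% interval runs μ ± z·σ with z = 1.96.
Half-width = 3.47, so σ = 3.47/1.96 = 1.7704 and σ² = 3.134.
μ is the stated best guess, -14.800.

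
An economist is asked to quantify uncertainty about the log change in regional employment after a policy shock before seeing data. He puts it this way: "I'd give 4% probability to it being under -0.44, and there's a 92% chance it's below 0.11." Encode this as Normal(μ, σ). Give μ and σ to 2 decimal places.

μ = -0.13, σ = 0.17

The p-quantile of Normal(μ,σ) is μ + z_p·σ, with z_{0.04} = -1.751 and z_{0.92} = 1.405.
Eliminate σ: μ = (z₂·x₁ − z₁·x₂)/(z₂ − z₁) = (1.405·-0.44 − (-1.751)·0.11)/3.156 = -0.13.
Then σ = (x₂ − x₁)/(z₂ − z₁) = (0.11 − -0.44)/3.156 = 0.17.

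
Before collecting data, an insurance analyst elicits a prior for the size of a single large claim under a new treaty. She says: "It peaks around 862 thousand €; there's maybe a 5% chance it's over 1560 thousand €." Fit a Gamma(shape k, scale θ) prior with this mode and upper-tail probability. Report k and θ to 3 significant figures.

k ≈ 8.92, θ ≈ 109

Gamma(k,θ) with k>1 has mode (k−1)θ, so θ = 862/(k−1).
Need P(X < 1560) = 0.95 with θ tied to k this way. Start at k = 2, θ = 862: P(X<1560) ≈ 0.540.
Too low — raise k to concentrate. Iterating converges to k ≈ 8.92.
Then θ = 862/(8.92−1) ≈ 109.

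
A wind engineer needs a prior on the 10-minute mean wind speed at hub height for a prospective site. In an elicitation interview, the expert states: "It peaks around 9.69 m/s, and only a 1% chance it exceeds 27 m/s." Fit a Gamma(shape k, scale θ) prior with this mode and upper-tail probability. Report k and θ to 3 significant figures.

Gamma(k,θ) with k>1 has mode (k−1)θ, so θ = 9.69/(k−1).
Need P(X < 27) = 0.99 with θ tied to k this way. Start at k = 2, θ = 9.69: P(X<27) ≈ 0.767.
Too low — raise k to concentrate. Iterating converges to k ≈ 5.36.
Then θ = 9.69/(5.36−1) ≈ 2.22.

k ≈ 5.36, θ ≈ 2.22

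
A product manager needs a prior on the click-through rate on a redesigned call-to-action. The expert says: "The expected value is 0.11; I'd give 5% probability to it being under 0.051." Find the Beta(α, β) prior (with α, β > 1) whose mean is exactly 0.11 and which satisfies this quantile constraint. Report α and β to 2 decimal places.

α ≈ 6.27, β ≈ 50.71

With mean 0.11 fixed, write α = 0.11s, β = 0.89s where s = α+β.
Need P(θ < 0.051) = 0.05 under Beta(0.11s, 0.89s). Normal approximation: (q−m)/√(m(1−m)/s) ≈ z_{0.05} = -1.64, so s ≈ 0.11·0.89·(-1.64)²/(0.051−0.11)² = 76.1.
At s = 76.1: P(θ<0.051) ≈ 0.026. Adjusting to match 0.05 gives s ≈ 56.97.
So α = 0.11·56.97 ≈ 6.27, β = 0.89·56.97 ≈ 50.71.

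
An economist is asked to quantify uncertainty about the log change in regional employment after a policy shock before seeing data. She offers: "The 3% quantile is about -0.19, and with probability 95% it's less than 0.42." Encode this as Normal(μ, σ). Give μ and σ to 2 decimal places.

The p-quantile of Normal(μ,σ) is μ + z_p·σ, with z_{0.03} = -1.881 and z_{0.95} = 1.645.
Eliminate σ: μ = (z₂·x₁ − z₁·x₂)/(z₂ − z₁) = (1.645·-0.19 − (-1.881)·0.42)/3.526 = 0.14.
Then σ = (x₂ − x₁)/(z₂ − z₁) = (0.42 − -0.19)/3.526 = 0.17.

μ = 0.14, σ = 0.17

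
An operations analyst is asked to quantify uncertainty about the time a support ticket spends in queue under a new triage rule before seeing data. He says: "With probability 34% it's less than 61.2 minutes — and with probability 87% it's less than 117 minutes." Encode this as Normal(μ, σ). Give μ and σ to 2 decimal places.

The p-quantile of Normal(μ,σ) is μ + z_p·σ, with z_{0.34} = -0.4125 and z_{0.87} = 1.126.
Eliminate σ: μ = (z₂·x₁ − z₁·x₂)/(z₂ − z₁) = (1.126·61.2 − (-0.4125)·117)/1.539 = 76.16.
Then σ = (x₂ − x₁)/(z₂ − z₁) = (117 − 61.2)/1.539 = 36.26.

μ = 76.16, σ = 36.26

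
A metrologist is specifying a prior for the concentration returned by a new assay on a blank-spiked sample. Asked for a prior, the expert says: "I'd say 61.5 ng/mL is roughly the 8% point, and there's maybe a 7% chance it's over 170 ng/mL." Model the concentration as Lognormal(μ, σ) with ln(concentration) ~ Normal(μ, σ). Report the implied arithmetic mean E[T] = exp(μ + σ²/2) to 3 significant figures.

If T ~ Lognormal(μ,σ) then ln T ~ Normal(μ,σ), so the p-quantile of ln T is μ + z_p·σ.
ln(61.5) = 4.119 and ln(170) = 5.136; z_{0.08} = -1.405, z_{0.93} = 1.476.
σ = (5.136 − 4.119)/(1.476 − (-1.405)) = 0.353.
μ = 4.119 − (-1.405)·0.353 = 4.615.
E[T] = exp(μ + σ²/2) = exp(4.615 + 0.0623) = 107 ng/mL.

E[T] ≈ 107 ng/mL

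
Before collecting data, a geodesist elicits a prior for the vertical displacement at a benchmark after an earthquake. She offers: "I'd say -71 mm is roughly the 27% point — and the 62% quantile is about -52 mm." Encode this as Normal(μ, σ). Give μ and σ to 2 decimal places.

The p-quantile of Normal(μ,σ) is μ + z_p·σ, with z_{0.27} = -0.6128 and z_{0.62} = 0.3055.
Eliminate σ: μ = (z₂·x₁ − z₁·x₂)/(z₂ − z₁) = (0.3055·-71 − (-0.6128)·-52)/0.9183 = -58.32.
Then σ = (x₂ − x₁)/(z₂ − z₁) = (-52 − -71)/0.9183 = 20.69.

μ = -58.32, σ = 20.69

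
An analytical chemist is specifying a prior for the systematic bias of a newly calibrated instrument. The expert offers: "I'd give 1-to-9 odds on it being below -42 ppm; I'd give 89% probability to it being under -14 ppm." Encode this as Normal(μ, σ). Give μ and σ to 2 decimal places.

For Normal(μ,σ), the p-quantile is μ + z_p·σ. Here z_{0.1} = -1.282, z_{0.89} = 1.227.
So -42 = μ − 1.282σ and -14 = μ + 1.227σ.
Subtracting: σ = (-14 − -42)/(1.227 − (-1.282)) = 11.16.
Then μ = -42 − (-1.282)·11.16 = -27.69.

μ = -27.69, σ = 11.16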